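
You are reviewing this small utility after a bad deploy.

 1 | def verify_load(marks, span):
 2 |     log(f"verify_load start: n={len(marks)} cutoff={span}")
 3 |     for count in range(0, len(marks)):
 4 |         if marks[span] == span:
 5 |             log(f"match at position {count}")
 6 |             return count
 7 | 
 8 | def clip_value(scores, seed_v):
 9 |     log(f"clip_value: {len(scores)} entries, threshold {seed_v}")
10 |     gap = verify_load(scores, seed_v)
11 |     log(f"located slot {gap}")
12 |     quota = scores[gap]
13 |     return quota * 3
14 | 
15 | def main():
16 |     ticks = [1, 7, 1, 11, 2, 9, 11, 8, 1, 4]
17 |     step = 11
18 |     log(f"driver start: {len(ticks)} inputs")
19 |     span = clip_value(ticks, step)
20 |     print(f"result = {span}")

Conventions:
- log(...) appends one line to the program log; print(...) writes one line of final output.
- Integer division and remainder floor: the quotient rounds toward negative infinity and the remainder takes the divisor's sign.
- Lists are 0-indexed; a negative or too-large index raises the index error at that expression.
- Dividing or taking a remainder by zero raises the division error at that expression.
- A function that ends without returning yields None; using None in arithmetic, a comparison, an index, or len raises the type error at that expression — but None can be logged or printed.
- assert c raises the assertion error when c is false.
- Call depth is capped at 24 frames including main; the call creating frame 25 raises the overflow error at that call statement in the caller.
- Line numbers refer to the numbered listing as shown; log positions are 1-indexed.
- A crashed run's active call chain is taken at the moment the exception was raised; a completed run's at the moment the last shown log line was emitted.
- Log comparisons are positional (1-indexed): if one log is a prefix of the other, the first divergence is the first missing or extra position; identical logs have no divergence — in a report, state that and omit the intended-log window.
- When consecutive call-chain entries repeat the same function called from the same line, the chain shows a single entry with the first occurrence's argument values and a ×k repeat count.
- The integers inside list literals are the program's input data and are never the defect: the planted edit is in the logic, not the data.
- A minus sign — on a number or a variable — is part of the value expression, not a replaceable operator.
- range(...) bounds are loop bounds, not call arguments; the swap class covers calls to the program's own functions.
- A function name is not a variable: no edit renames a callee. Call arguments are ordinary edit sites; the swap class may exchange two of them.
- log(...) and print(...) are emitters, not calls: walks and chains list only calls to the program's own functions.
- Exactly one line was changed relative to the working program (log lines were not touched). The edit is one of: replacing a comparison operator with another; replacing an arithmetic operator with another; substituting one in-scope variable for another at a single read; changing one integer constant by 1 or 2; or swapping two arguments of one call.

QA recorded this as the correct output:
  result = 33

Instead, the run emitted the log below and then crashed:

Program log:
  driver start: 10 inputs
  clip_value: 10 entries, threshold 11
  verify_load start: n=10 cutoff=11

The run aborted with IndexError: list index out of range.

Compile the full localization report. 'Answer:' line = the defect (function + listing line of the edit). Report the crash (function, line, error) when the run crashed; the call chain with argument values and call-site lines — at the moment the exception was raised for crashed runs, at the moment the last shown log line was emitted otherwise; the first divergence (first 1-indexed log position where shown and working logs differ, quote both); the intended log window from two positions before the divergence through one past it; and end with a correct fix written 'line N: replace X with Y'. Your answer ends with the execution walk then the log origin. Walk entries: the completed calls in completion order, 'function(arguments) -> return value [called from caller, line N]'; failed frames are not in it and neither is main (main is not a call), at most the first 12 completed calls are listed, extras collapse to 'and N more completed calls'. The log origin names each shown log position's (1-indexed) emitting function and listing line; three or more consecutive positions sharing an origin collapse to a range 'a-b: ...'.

Answer: the defect is in verify_load at line 4.
Key observation: The log ends early — 3 lines, where the working version next logs 'match at position 3'.
Crash: verify_load, line 4, IndexError.
Call chain: main -> clip_value([1, 7, 1, 11, 2, 9, 11, 8, 1, 4], 11) (called at line 19) -> verify_load([1, 7, 1, 11, 2, 9, 11, 8, 1, 4], 11) (called at line 10).
First divergence: position 4 — after 3 matching lines the faulty run goes silent; intended next line 'match at position 3'.
Intended log window:
  2: clip_value: 10 entries, threshold 11
  3: verify_load start: n=10 cutoff=11
  4: match at position 3
  5: located slot 3
Execution walk:
  (no call completed)
Log line origins:
  1: from main, line 18
  2: from clip_value, line 9
  3: from verify_load, line 2
A correct fix: line 4: replace `marks[span]` with `marks[count]`.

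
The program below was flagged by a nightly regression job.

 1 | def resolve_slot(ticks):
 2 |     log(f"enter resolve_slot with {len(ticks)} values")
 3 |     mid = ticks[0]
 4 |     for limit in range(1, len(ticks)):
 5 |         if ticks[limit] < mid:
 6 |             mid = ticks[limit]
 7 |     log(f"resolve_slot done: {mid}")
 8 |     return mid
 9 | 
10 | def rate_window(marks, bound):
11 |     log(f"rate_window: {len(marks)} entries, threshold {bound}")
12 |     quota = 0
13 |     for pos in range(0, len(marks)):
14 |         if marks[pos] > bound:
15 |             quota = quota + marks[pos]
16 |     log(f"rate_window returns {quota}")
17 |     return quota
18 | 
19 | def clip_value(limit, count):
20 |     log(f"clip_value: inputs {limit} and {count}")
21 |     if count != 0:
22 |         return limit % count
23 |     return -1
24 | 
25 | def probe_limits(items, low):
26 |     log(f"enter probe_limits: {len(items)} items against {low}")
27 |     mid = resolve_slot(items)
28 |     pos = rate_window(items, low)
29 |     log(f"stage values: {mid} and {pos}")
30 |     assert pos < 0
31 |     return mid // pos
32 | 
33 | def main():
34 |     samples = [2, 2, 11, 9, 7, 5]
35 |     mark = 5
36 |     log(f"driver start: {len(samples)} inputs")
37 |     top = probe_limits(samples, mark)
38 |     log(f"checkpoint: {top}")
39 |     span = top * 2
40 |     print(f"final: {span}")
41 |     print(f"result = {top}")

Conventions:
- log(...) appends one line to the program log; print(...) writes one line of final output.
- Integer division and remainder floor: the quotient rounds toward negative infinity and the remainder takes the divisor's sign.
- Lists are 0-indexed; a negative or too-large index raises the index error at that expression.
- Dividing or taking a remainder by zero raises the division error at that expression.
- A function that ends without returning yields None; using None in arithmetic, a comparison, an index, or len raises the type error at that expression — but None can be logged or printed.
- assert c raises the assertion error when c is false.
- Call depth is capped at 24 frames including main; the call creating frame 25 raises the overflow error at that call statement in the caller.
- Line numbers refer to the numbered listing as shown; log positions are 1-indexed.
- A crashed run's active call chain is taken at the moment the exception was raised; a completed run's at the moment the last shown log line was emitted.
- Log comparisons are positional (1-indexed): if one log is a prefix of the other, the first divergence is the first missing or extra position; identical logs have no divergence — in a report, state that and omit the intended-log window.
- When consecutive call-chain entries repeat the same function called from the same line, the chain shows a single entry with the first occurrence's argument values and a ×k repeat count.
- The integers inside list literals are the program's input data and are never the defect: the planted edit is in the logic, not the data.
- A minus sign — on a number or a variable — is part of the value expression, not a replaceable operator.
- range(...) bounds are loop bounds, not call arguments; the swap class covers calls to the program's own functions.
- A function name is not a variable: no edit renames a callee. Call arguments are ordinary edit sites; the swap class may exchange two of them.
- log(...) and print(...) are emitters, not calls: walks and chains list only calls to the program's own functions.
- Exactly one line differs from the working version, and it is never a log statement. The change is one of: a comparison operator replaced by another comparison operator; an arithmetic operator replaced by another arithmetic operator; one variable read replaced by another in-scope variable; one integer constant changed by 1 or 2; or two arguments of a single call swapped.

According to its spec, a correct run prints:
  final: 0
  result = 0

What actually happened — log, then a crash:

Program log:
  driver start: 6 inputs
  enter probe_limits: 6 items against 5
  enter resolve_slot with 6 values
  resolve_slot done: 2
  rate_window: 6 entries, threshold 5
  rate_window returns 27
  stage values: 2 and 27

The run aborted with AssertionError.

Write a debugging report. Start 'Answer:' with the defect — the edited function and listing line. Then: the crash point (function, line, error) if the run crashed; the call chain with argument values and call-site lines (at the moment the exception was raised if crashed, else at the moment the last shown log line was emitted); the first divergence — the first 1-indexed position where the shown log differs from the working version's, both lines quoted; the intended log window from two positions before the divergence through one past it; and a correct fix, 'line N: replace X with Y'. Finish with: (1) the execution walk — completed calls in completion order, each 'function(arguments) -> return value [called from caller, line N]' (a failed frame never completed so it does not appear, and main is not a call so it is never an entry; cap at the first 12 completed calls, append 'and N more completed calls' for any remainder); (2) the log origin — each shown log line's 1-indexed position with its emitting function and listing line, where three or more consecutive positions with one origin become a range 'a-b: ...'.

Answer: the defect is in probe_limits at line 30.
Key fact: The faulty run's log stops after 7 lines; the working version's next line would be 'checkpoint: 0'.
Crash: probe_limits, line 30, AssertionError.
Call chain: main -> probe_limits([2, 2, 11, 9, 7, 5], 5) (called at line 37).
First divergence: position 8 (shown log ended at 7 lines; the working version continues: 'checkpoint: 0').
Intended log window:
  6: rate_window returns 27
  7: stage values: 2 and 27
  8: checkpoint: 0
Execution walk:
  resolve_slot([2, 2, 11, 9, 7, 5]) -> 2  [called from probe_limits, line 27]
  rate_window([2, 2, 11, 9, 7, 5], 5) -> 27  [called from probe_limits, line 28]
Log origin:
  1: from main, line 36
  2: from probe_limits, line 26
  3: from resolve_slot, line 2
  4: from resolve_slot, line 7
  5: from rate_window, line 11
  6: from rate_window, line 16
  7: from probe_limits, line 29
A correct fix: line 30: replace `<` with `>`.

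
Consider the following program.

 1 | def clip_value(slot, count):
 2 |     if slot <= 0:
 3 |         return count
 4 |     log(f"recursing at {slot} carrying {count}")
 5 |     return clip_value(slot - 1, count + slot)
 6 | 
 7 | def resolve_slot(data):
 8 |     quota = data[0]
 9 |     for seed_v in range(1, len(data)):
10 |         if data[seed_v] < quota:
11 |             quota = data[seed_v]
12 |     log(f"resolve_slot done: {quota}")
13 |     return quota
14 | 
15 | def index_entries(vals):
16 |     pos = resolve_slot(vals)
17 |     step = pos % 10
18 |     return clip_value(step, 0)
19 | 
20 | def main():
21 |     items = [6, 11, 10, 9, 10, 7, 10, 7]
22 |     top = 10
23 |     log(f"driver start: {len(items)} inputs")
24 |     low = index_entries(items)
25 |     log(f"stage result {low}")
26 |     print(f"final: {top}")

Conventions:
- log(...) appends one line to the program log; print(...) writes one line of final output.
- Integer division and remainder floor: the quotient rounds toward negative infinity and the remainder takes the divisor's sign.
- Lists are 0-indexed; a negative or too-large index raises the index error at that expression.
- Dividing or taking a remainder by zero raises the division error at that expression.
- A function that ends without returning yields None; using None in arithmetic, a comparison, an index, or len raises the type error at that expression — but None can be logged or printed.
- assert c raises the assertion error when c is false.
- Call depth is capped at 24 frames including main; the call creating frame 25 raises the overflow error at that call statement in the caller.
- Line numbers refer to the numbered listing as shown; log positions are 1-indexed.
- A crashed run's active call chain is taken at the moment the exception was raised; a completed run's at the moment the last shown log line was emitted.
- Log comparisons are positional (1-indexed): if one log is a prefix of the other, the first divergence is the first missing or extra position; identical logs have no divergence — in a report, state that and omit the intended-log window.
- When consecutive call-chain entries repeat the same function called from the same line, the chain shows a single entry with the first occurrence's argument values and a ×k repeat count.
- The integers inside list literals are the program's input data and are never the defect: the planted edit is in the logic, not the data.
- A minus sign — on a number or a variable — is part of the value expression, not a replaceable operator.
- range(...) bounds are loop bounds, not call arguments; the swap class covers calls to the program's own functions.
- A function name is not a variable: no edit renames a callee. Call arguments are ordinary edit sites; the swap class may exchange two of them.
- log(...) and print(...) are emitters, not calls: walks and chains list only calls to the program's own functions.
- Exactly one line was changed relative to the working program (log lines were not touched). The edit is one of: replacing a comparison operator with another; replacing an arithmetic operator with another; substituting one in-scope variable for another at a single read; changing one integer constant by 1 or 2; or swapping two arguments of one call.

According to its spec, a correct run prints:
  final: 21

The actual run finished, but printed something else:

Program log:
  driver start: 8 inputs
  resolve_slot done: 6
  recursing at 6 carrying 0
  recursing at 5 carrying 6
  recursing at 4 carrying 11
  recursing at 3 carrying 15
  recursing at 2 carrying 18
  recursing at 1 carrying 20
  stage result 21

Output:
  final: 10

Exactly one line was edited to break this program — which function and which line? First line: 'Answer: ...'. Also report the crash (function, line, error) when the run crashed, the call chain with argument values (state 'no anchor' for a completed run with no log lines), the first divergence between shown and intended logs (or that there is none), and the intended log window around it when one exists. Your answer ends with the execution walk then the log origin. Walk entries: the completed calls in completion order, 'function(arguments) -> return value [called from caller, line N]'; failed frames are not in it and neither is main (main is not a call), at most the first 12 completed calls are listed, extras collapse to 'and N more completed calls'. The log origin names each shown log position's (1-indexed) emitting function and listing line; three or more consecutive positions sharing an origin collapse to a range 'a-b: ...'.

Answer: the defect is in main at line 26.
The tell: Every logged value matches the working version; the printed result is what differs.
Call chain: main.
First divergence: there is none — every log position agrees.
Execution walk:
  resolve_slot([6, 11, 10, 9, 10, 7, 10, 7]) -> 6  [called from index_entries, line 16]
  clip_value(0, 21) -> 21  [called from clip_value, line 5]
  clip_value(1, 20) -> 21  [called from clip_value, line 5]
  clip_value(2, 18) -> 21  [called from clip_value, line 5]
  clip_value(3, 15) -> 21  [called from clip_value, line 5]
  clip_value(4, 11) -> 21  [called from clip_value, line 5]
  clip_value(5, 6) -> 21  [called from clip_value, line 5]
  clip_value(6, 0) -> 21  [called from index_entries, line 18]
  index_entries([6, 11, 10, 9, 10, 7, 10, 7]) -> 21  [called from main, line 24]
Log origin:
  1 — main, line 23
  2 — resolve_slot, line 12
  3-8 — clip_value, line 4
  9 — main, line 25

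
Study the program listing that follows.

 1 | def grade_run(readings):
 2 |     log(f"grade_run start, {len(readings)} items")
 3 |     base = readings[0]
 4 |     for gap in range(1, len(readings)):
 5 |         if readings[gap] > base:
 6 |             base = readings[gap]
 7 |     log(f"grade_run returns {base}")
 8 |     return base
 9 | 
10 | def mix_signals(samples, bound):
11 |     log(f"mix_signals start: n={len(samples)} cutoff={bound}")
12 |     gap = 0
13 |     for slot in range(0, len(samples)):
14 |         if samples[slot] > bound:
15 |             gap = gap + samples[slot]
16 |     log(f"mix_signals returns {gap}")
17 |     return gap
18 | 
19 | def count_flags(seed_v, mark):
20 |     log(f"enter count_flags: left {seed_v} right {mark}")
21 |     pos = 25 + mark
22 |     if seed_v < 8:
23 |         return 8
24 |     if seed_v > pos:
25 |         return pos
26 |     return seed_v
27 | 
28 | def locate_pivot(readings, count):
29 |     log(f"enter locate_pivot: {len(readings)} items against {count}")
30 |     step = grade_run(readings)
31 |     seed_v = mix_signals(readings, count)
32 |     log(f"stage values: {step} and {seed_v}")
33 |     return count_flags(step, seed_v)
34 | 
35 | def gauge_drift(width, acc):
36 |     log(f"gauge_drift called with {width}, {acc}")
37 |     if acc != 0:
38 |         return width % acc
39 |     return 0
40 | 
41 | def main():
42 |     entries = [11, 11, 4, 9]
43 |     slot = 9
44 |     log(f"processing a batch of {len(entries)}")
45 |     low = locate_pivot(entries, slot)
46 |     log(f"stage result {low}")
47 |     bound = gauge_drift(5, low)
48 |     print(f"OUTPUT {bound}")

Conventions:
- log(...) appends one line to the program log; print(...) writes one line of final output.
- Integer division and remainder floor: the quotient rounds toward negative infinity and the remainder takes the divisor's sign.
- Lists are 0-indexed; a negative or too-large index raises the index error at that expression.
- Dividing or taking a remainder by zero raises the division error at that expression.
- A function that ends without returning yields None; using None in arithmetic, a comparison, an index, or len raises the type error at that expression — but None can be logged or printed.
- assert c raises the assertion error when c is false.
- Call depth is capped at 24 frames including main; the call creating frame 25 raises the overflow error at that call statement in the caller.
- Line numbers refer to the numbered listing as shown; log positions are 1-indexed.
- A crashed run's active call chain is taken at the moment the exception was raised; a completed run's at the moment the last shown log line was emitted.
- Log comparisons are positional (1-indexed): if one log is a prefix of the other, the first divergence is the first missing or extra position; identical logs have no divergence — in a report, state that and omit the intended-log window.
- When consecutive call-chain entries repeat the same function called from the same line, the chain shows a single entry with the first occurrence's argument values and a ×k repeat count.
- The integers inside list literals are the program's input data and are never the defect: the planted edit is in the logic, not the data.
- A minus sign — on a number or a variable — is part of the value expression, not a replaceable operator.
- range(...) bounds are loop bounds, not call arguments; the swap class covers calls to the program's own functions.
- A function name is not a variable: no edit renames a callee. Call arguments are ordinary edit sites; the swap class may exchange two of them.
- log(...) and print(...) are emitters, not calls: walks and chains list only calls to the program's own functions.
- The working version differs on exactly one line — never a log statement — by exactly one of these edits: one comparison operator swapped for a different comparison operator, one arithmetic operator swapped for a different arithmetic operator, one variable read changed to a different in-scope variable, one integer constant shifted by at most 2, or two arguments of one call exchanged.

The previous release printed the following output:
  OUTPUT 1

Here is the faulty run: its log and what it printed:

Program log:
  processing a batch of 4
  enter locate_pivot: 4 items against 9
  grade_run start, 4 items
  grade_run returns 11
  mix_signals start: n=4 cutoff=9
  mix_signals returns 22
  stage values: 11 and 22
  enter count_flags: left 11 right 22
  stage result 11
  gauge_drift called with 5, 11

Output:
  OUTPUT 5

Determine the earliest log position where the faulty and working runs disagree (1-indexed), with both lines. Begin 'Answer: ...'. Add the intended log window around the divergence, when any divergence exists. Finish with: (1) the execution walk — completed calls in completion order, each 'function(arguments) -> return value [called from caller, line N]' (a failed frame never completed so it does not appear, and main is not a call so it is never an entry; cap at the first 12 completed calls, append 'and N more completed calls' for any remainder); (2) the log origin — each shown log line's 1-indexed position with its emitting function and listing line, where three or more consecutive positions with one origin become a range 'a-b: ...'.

Answer: at position 10 the run shows 'gauge_drift called with 5, 11' where the working version logs 'gauge_drift called with 11, 5'.
Intended log window:
  8: enter count_flags: left 11 right 22
  9: stage result 11
  10: gauge_drift called with 11, 5
Execution walk:
  grade_run([11, 11, 4, 9]) -> 11  [called from locate_pivot, line 30]
  mix_signals([11, 11, 4, 9], 9) -> 22  [called from locate_pivot, line 31]
  count_flags(11, 22) -> 11  [called from locate_pivot, line 33]
  locate_pivot([11, 11, 4, 9], 9) -> 11  [called from main, line 45]
  gauge_drift(5, 11) -> 5  [called from main, line 47]
Log origin:
  1 — main, line 44
  2 — locate_pivot, line 29
  3 — grade_run, line 2
  4 — grade_run, line 7
  5 — mix_signals, line 11
  6 — mix_signals, line 16
  7 — locate_pivot, line 32
  8 — count_flags, line 20
  9 — main, line 46
  10 — gauge_drift, line 36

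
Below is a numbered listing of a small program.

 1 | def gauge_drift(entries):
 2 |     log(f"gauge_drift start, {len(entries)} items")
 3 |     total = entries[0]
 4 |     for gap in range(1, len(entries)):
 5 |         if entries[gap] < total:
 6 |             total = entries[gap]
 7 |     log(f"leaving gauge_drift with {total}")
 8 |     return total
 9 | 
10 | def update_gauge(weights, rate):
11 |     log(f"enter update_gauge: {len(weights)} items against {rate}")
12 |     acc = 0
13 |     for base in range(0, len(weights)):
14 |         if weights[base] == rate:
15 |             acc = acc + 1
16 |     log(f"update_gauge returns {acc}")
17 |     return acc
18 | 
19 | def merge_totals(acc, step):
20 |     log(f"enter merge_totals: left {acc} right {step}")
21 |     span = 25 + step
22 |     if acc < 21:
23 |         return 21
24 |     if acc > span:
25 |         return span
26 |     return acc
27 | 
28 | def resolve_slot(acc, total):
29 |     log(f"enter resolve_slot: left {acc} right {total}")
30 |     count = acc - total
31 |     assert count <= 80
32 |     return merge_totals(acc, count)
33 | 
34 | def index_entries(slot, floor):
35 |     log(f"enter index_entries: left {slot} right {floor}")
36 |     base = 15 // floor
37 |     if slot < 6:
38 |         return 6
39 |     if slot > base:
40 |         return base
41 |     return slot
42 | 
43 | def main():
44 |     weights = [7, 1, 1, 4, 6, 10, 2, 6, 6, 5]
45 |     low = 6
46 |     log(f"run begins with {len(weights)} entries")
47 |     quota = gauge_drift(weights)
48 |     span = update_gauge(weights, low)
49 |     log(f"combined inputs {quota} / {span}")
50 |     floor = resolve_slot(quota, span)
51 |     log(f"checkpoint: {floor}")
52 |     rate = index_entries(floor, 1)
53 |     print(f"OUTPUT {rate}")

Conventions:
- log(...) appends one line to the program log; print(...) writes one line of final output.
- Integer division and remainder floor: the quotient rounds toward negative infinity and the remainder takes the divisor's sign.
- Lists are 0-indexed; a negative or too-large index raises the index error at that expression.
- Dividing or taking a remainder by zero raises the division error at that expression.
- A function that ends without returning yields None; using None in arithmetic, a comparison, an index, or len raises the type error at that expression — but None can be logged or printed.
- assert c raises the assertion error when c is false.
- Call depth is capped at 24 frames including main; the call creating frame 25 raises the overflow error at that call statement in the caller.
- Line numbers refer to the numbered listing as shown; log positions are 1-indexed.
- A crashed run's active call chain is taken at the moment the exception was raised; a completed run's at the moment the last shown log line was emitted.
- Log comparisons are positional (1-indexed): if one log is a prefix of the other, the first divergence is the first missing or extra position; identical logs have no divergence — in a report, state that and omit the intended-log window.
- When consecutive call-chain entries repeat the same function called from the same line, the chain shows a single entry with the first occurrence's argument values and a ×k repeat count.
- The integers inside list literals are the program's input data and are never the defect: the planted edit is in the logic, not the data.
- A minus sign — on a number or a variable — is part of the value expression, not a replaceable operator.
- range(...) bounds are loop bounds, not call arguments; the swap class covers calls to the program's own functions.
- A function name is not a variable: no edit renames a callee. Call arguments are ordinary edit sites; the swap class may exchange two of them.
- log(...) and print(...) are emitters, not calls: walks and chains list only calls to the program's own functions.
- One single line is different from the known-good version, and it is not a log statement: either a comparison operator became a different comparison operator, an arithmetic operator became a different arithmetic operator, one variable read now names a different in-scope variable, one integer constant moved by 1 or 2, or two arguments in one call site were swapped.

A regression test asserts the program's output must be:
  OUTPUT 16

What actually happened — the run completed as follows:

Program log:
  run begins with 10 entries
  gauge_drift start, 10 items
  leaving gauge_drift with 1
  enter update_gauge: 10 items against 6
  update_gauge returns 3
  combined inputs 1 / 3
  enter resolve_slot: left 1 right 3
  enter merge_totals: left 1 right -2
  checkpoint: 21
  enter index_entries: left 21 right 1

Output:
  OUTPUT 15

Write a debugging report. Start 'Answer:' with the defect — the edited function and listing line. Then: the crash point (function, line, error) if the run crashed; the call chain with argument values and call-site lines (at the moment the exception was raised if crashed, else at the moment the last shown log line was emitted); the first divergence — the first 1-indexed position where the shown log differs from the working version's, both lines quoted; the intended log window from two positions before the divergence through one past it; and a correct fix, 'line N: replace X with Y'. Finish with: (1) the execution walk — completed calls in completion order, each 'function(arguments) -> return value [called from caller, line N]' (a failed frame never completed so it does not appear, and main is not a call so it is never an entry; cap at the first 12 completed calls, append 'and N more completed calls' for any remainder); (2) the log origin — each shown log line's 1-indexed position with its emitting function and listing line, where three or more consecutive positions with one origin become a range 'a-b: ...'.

Answer: the defect is in index_entries at line 36.
Key observation: The logs agree in full; only the final output differs.
Call chain: main -> index_entries(21, 1) (called at line 52).
First divergence: none (the log streams are identical).
Execution walk:
  gauge_drift([7, 1, 1, 4, 6, 10, 2, 6, 6, 5]) -> 1  [called from main, line 47]
  update_gauge([7, 1, 1, 4, 6, 10, 2, 6, 6, 5], 6) -> 3  [called from main, line 48]
  merge_totals(1, -2) -> 21  [called from resolve_slot, line 32]
  resolve_slot(1, 3) -> 21  [called from main, line 50]
  index_entries(21, 1) -> 15  [called from main, line 52]
Log origin:
  1: logged in main at line 46
  2: logged in gauge_drift at line 2
  3: logged in gauge_drift at line 7
  4: logged in update_gauge at line 11
  5: logged in update_gauge at line 16
  6: logged in main at line 49
  7: logged in resolve_slot at line 29
  8: logged in merge_totals at line 20
  9: logged in main at line 51
  10: logged in index_entries at line 35
A correct fix: line 36: replace `//` with `+`.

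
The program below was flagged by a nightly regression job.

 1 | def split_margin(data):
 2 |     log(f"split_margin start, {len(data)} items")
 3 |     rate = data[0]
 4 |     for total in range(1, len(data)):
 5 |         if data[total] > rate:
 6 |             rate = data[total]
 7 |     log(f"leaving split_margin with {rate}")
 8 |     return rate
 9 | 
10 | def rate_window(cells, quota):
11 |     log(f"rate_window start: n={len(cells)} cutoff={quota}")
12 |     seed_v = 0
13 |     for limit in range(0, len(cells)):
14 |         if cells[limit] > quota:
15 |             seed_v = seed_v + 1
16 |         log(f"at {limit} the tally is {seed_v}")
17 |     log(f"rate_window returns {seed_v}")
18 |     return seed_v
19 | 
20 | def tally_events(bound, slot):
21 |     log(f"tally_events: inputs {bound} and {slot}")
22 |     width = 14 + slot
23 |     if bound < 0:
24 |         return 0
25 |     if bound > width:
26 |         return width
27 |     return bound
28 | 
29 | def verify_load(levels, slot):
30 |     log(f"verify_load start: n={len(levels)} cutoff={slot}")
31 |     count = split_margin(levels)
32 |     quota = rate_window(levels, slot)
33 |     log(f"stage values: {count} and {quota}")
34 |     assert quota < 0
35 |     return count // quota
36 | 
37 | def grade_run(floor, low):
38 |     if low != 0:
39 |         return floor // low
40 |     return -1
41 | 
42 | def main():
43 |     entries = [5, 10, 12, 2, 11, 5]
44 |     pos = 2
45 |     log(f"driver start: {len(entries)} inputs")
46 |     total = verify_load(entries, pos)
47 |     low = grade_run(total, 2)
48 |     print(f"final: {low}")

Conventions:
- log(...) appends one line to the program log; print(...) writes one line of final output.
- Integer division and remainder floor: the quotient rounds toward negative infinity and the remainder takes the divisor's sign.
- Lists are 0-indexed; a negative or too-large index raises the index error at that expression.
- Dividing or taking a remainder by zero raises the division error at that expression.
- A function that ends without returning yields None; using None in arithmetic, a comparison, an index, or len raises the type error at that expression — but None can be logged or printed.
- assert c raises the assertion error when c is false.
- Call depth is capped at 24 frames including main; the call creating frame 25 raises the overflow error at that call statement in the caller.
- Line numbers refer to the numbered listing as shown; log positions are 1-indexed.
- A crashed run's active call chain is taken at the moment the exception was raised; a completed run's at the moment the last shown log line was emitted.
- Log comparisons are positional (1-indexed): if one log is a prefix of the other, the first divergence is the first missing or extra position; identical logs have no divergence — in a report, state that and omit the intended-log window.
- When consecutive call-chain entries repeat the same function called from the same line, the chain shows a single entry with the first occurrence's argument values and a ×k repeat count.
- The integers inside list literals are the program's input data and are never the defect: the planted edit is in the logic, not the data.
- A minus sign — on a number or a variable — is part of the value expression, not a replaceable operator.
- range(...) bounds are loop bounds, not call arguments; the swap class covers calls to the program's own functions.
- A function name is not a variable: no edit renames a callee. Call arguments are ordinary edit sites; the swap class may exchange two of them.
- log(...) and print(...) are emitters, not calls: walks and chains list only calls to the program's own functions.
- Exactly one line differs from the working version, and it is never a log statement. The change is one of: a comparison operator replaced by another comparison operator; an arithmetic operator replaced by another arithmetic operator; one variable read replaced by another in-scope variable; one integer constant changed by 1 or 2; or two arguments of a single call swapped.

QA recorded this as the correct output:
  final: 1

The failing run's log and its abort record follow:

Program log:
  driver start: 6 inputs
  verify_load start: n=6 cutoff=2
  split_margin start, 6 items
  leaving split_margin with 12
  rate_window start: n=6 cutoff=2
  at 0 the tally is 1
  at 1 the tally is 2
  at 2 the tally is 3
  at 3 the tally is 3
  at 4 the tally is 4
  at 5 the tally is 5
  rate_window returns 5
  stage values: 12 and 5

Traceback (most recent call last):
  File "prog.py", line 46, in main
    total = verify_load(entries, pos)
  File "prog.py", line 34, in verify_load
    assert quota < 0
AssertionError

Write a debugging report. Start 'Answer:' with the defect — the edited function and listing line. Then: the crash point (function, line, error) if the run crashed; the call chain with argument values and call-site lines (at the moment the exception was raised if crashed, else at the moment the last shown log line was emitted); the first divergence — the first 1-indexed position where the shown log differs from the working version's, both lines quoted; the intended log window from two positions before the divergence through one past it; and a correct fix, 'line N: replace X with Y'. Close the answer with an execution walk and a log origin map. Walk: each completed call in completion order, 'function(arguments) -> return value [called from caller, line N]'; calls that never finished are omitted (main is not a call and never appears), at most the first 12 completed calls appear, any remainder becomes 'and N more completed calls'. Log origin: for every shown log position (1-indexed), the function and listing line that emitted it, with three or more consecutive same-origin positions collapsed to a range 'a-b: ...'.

Answer: the defect is in verify_load at line 34.
Key observation: Every log line matches the working run — the failure is the only observable divergence.
Crash: verify_load, line 34, AssertionError.
Call chain: main -> verify_load([5, 10, 12, 2, 11, 5], 2) (called at line 46).
First divergence: none; the two logs match at every position.
Execution walk:
  split_margin([5, 10, 12, 2, 11, 5]) -> 12  [called from verify_load, line 31]
  rate_window([5, 10, 12, 2, 11, 5], 2) -> 5  [called from verify_load, line 32]
Log line origins:
  1: logged in main at line 45
  2: logged in verify_load at line 30
  3: logged in split_margin at line 2
  4: logged in split_margin at line 7
  5: logged in rate_window at line 11
  6-11: logged in rate_window at line 16
  12: logged in rate_window at line 17
  13: logged in verify_load at line 33
A correct fix: line 34: replace `<` with `>`.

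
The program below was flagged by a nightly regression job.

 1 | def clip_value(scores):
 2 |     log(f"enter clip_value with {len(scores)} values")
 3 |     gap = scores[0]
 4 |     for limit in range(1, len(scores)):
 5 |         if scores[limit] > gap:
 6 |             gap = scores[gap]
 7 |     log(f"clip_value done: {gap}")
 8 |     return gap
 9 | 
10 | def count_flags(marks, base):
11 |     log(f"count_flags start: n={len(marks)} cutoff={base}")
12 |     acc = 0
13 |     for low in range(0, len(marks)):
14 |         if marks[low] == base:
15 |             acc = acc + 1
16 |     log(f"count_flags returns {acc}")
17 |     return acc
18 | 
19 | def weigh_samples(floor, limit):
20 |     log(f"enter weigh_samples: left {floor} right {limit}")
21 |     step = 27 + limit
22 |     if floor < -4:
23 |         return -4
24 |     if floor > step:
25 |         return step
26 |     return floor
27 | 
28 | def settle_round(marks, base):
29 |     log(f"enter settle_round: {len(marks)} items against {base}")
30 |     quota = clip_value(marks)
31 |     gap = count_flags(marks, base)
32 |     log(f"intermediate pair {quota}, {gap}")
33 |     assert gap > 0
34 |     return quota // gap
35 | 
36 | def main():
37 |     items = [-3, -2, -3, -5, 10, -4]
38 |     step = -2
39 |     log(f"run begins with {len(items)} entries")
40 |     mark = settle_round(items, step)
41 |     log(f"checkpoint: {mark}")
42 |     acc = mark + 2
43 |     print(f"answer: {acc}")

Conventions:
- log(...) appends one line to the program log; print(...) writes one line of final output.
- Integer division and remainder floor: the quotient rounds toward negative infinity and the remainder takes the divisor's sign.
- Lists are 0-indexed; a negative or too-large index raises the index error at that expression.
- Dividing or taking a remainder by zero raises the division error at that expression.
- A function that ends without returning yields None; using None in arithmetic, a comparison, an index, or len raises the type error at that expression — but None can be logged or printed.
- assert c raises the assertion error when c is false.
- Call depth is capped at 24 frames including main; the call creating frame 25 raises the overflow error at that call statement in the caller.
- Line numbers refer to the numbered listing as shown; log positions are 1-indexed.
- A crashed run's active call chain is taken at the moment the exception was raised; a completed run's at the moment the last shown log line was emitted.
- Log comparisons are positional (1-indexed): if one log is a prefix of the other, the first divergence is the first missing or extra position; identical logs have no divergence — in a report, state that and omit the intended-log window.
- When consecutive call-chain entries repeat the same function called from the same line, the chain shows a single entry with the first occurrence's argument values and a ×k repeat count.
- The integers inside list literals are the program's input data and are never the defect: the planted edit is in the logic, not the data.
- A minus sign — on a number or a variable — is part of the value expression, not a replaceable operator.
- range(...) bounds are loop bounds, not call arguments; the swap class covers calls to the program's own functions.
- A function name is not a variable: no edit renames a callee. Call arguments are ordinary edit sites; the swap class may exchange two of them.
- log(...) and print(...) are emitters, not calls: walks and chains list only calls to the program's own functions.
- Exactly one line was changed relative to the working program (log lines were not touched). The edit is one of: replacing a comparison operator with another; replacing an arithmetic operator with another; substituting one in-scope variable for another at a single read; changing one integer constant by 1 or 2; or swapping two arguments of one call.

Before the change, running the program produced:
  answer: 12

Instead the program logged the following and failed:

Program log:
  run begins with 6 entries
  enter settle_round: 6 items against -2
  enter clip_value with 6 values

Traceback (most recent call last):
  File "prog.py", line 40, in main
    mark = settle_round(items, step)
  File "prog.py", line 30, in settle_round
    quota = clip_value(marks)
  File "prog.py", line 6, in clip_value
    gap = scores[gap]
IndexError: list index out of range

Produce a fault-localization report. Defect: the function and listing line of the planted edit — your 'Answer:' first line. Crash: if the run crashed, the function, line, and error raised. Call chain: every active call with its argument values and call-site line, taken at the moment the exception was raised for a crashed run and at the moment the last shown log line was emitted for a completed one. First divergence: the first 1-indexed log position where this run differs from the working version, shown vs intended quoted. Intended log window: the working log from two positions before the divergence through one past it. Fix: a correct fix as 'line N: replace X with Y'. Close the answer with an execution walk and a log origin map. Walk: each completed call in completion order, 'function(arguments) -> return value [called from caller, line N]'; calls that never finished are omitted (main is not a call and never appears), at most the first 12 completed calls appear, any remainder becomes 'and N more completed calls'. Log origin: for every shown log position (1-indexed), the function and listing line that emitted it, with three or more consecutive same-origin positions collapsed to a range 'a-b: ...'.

Answer: the defect is in clip_value at line 6.
Key observation: The faulty run's log stops after 3 lines; the working version's next line would be 'clip_value done: 10'.
Crash: clip_value, line 6, IndexError.
Call chain: main -> settle_round([-3, -2, -3, -5, 10, -4], -2) (called at line 40) -> clip_value([-3, -2, -3, -5, 10, -4]) (called at line 30).
First divergence: position 4; the shown log stops at 3 lines while the working version next logs 'clip_value done: 10'.
Intended log window:
  2: enter settle_round: 6 items against -2
  3: enter clip_value with 6 values
  4: clip_value done: 10
  5: count_flags start: n=6 cutoff=-2
Execution walk:
  (no call completed)
Log line origins:
  1: emitted by main (line 39)
  2: emitted by settle_round (line 29)
  3: emitted by clip_value (line 2)
A correct fix: line 6: replace `scores[gap]` with `scores[limit]`.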